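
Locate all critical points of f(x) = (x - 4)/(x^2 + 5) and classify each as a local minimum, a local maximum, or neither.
f'(x) = (x^2 - 2*x*(x - 4) + 5)/(x^2 + 5)^2

Solve f'(x) = 0:
  f'(x) = -(x^2 - 8*x - 5)/(x^2 + 5)^2; the denominator is positive wherever f is defined, so f'(x) = 0 ⇔ -x^2 + 8*x + 5 = 0.
  x^2 - 8*x - 5 = 0 has no rational roots; quadratic formula: x = (8 ± √84)/2.
  ⇒ x = 4 - sqrt(21) ≈ -0.5826, 4 + sqrt(21) ≈ 8.5826

f''(x) = 2*(4*x^2*(x - 4) + (4 - 3*x)*(x^2 + 5))/(x^2 + 5)^3
Second-derivative test at each critical point:
  f''(-0.5826) = 0.3215 > 0 → local minimum
  f''(8.5826) = -0.0015 < 0 → local maximum

Critical points: x = 4 - sqrt(21) ≈ -0.5826 (local minimum); x = 4 + sqrt(21) ≈ 8.5826 (local maximum)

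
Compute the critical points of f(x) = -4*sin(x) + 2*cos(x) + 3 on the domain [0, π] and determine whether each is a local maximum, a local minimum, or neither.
f'(x) = -2*sin(x) - 4*cos(x)

Solve f'(x) = 0 on [0, π]:
  f'(x) = 0 ⇔ -4*cos(x) = 2*sin(x) ⇔ tan(x) = -2, i.e. x = arctan(-2) + nπ; keep the solutions lying in [0, π].
  ⇒ x = pi - atan(2) ≈ 2.0344

f''(x) = 4*sin(x) - 2*cos(x)
Second-derivative test at each critical point:
  f''(2.0344) = 4.4721 > 0 → local minimum

Critical points: x = pi - atan(2) ≈ 2.0344 (local minimum)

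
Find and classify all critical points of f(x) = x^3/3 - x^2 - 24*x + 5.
f'(x) = x^2 - 2*x - 24

Solve f'(x) = 0:
  Factor: x^2 - 2*x - 24 = (x - 6)*(x + 4) = 0.
  ⇒ x = -4, 6

f''(x) = 2*x - 2
Second-derivative test at each critical point:
  f''(-4) = -10 < 0 → local maximum
  f''(6) = 10 > 0 → local minimum

Critical points: x = -4 (local maximum); x = 6 (local minimum)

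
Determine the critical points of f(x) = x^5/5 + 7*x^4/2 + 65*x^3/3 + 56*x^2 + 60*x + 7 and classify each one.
f'(x) = x^4 + 14*x^3 + 65*x^2 + 112*x + 60

Solve f'(x) = 0:
  Factor: x^4 + 14*x^3 + 65*x^2 + 112*x + 60 = (x + 1)*(x + 2)*(x + 5)*(x + 6) = 0.
  ⇒ x = -6, -5, -2, -1

f''(x) = 4*x^3 + 42*x^2 + 130*x + 112
Second-derivative test at each critical point:
  f''(-6) = -20 < 0 → local maximum
  f''(-5) = 12 > 0 → local minimum
  f''(-2) = -12 < 0 → local maximum
  f''(-1) = 20 > 0 → local minimum

Critical points: x = -6 (local maximum); x = -5 (local minimum); x = -2 (local maximum); x = -1 (local minimum)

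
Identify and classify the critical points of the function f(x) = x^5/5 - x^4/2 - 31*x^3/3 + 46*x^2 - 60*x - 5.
f'(x) = x^4 - 2*x^3 - 31*x^2 + 92*x - 60

Solve f'(x) = 0:
  Factor: x^4 - 2*x^3 - 31*x^2 + 92*x - 60 = (x - 5)*(x - 2)*(x - 1)*(x + 6) = 0.
  ⇒ x = -6, 1, 2, 5

f''(x) = 4*x^3 - 6*x^2 - 62*x + 92
Second-derivative test at each critical point:
  f''(-6) = -616 < 0 → local maximum
  f''(1) = 28 > 0 → local minimum
  f''(2) = -24 < 0 → local maximum
  f''(5) = 132 > 0 → local minimum

Critical points: x = -6 (local maximum); x = 1 (local minimum); x = 2 (local maximum); x = 5 (local minimum)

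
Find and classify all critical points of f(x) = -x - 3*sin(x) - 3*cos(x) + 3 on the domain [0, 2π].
f'(x) = -3*sqrt(2)*cos(x + pi/4) - 1

Solve f'(x) = 0 on [0, 2π]:
  f'(x) = 0 ⇔ 3*sin(x) - 3*cos(x) = 1. Write the left side as R·cos(x + φ) with R = √((-3)² + (-3)²) = 3*sqrt(2), cos φ = -sqrt(2)/2, sin φ = -sqrt(2)/2; then cos(x + φ) = sqrt(2)/6. Solve for x and keep the solutions lying in [0, 2π].
  ⇒ x = atan((1 + sqrt(17))/(-1 + sqrt(17))) ≈ 1.0233, atan((1 - sqrt(17))/(-sqrt(17) - 1)) + pi ≈ 3.6890

f''(x) = 3*sqrt(2)*sin(x + pi/4)
Second-derivative test at each critical point:
  f''(1.0233) = 4.1231 > 0 → local minimum
  f''(3.6890) = -4.1231 < 0 → local maximum

Critical points: x = atan((1 + sqrt(17))/(-1 + sqrt(17))) ≈ 1.0233 (local minimum); x = atan((1 - sqrt(17))/(-sqrt(17) - 1)) + pi ≈ 3.6890 (local maximum)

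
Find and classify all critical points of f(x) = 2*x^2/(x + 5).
f'(x) = 2*x*(x + 10)/(x^2 + 10*x + 25)

Solve f'(x) = 0:
  f'(x) = 2*x*(x + 10)/(x + 5)^2; the denominator is positive wherever f is defined, so f'(x) = 0 ⇔ 2*x^2 + 20*x = 0.
  Factor: 2*x^2 + 20*x = 2*x*(x + 10) = 0.
  ⇒ x = -10, 0

f''(x) = 100/(x^3 + 15*x^2 + 75*x + 125)
Second-derivative test at each critical point:
  f''(-10) = -4/5 < 0 → local maximum
  f''(0) = 4/5 > 0 → local minimum

Critical points: x = -10 (local maximum); x = 0 (local minimum)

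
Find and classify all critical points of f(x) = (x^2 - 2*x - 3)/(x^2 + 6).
f'(x) = 2*(x^2 + 9*x - 6)/(x^4 + 12*x^2 + 36)

Solve f'(x) = 0:
  f'(x) = 2*(x^2 + 9*x - 6)/(x^2 + 6)^2; the denominator is positive wherever f is defined, so f'(x) = 0 ⇔ 2*x^2 + 18*x - 12 = 0.
  Factor: 2*x^2 + 18*x - 12 = 2*(x^2 + 9*x - 6); x^2 + 9*x - 6 = 0 has no rational roots; quadratic formula: x = (-9 ± √105)/2.
  ⇒ x = -sqrt(105)/2 - 9/2 ≈ -9.6235, -9/2 + sqrt(105)/2 ≈ 0.6235

f''(x) = 2*(-2*x^3 - 27*x^2 + 36*x + 54)/(x^6 + 18*x^4 + 108*x^2 + 216)
Second-derivative test at each critical point:
  f''(-9.6235) = -0.0021 < 0 → local maximum
  f''(0.6235) = 0.5021 > 0 → local minimum

Critical points: x = -sqrt(105)/2 - 9/2 ≈ -9.6235 (local maximum); x = -9/2 + sqrt(105)/2 ≈ 0.6235 (local minimum)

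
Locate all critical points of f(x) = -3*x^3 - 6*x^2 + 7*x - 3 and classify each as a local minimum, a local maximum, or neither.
f'(x) = -9*x^2 - 12*x + 7

Solve f'(x) = 0:
  9*x^2 + 12*x - 7 = 0 has no rational roots; quadratic formula: x = (-12 ± √396)/18.
  ⇒ x = -sqrt(11)/3 - 2/3 ≈ -1.7722, -2/3 + sqrt(11)/3 ≈ 0.4389

f''(x) = -18*x - 12
Second-derivative test at each critical point:
  f''(-1.7722) = 19.8997 > 0 → local minimum
  f''(0.4389) = -19.8997 < 0 → local maximum

Critical points: x = -sqrt(11)/3 - 2/3 ≈ -1.7722 (local minimum); x = -2/3 + sqrt(11)/3 ≈ 0.4389 (local maximum)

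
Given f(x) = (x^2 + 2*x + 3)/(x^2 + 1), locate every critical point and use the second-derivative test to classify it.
f'(x) = 2*(-x^2 - 2*x + 1)/(x^4 + 2*x^2 + 1)

Solve f'(x) = 0:
  f'(x) = -2*(x^2 + 2*x - 1)/(x^2 + 1)^2; the denominator is positive wherever f is defined, so f'(x) = 0 ⇔ -2*x^2 - 4*x + 2 = 0.
  Factor: -2*x^2 - 4*x + 2 = -2*(x^2 + 2*x - 1); x^2 + 2*x - 1 = 0 has no rational roots; quadratic formula: x = (-2 ± √8)/2.
  ⇒ x = -sqrt(2) - 1 ≈ -2.4142, -1 + sqrt(2) ≈ 0.4142

f''(x) = 4*(x^3 + 3*x^2 - 3*x - 1)/(x^6 + 3*x^4 + 3*x^2 + 1)
Second-derivative test at each critical point:
  f''(-2.4142) = 0.1213 > 0 → local minimum
  f''(0.4142) = -4.1213 < 0 → local maximum

Critical points: x = -sqrt(2) - 1 ≈ -2.4142 (local minimum); x = -1 + sqrt(2) ≈ 0.4142 (local maximum)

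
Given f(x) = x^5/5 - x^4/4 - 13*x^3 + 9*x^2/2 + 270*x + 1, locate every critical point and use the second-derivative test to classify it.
f'(x) = x^4 - x^3 - 39*x^2 + 9*x + 270

Solve f'(x) = 0:
  Factor: x^4 - x^3 - 39*x^2 + 9*x + 270 = (x - 6)*(x - 3)*(x + 3)*(x + 5) = 0.
  ⇒ x = -5, -3, 3, 6

f''(x) = 4*x^3 - 3*x^2 - 78*x + 9
Second-derivative test at each critical point:
  f''(-5) = -176 < 0 → local maximum
  f''(-3) = 108 > 0 → local minimum
  f''(3) = -144 < 0 → local maximum
  f''(6) = 297 > 0 → local minimum

Critical points: x = -5 (local maximum); x = -3 (local minimum); x = 3 (local maximum); x = 6 (local minimum)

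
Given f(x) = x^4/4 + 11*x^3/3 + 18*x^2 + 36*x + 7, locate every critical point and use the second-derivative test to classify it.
f'(x) = x^3 + 11*x^2 + 36*x + 36

Solve f'(x) = 0:
  Factor: x^3 + 11*x^2 + 36*x + 36 = (x + 2)*(x + 3)*(x + 6) = 0.
  ⇒ x = -6, -3, -2

f''(x) = 3*x^2 + 22*x + 36
Second-derivative test at each critical point:
  f''(-6) = 12 > 0 → local minimum
  f''(-3) = -3 < 0 → local maximum
  f''(-2) = 4 > 0 → local minimum

Critical points: x = -6 (local minimum); x = -3 (local maximum); x = -2 (local minimum)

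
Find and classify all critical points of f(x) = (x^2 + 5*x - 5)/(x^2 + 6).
f'(x) = (-5*x^2 + 22*x + 30)/(x^4 + 12*x^2 + 36)

Solve f'(x) = 0:
  f'(x) = -(5*x^2 - 22*x - 30)/(x^2 + 6)^2; the denominator is positive wherever f is defined, so f'(x) = 0 ⇔ -5*x^2 + 22*x + 30 = 0.
  5*x^2 - 22*x - 30 = 0 has no rational roots; quadratic formula: x = (22 ± √1084)/10.
  ⇒ x = 11/5 - sqrt(271)/5 ≈ -1.0924, 11/5 + sqrt(271)/5 ≈ 5.4924

f''(x) = 2*(5*x^3 - 33*x^2 - 90*x + 66)/(x^6 + 18*x^4 + 108*x^2 + 216)
Second-derivative test at each critical point:
  f''(-1.0924) = 0.6363 > 0 → local minimum
  f''(5.4924) = -0.0252 < 0 → local maximum

Critical points: x = 11/5 - sqrt(271)/5 ≈ -1.0924 (local minimum); x = 11/5 + sqrt(271)/5 ≈ 5.4924 (local maximum)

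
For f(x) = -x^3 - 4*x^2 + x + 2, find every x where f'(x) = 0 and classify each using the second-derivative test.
f'(x) = -3*x^2 - 8*x + 1

Solve f'(x) = 0:
  3*x^2 + 8*x - 1 = 0 has no rational roots; quadratic formula: x = (-8 ± √76)/6.
  ⇒ x = -sqrt(19)/3 - 4/3 ≈ -2.7863, -4/3 + sqrt(19)/3 ≈ 0.1196

f''(x) = -6*x - 8
Second-derivative test at each critical point:
  f''(-2.7863) = 8.7178 > 0 → local minimum
  f''(0.1196) = -8.7178 < 0 → local maximum

Critical points: x = -sqrt(19)/3 - 4/3 ≈ -2.7863 (local minimum); x = -4/3 + sqrt(19)/3 ≈ 0.1196 (local maximum)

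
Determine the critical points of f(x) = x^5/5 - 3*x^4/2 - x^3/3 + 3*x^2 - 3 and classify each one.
f'(x) = x*(x^3 - 6*x^2 - x + 6)

Solve f'(x) = 0:
  Factor: x^4 - 6*x^3 - x^2 + 6*x = x*(x - 6)*(x - 1)*(x + 1) = 0.
  ⇒ x = -1, 0, 1, 6

f''(x) = 4*x^3 - 18*x^2 - 2*x + 6
Second-derivative test at each critical point:
  f''(-1) = -14 < 0 → local maximum
  f''(0) = 6 > 0 → local minimum
  f''(1) = -10 < 0 → local maximum
  f''(6) = 210 > 0 → local minimum

Critical points: x = -1 (local maximum); x = 0 (local minimum); x = 1 (local maximum); x = 6 (local minimum)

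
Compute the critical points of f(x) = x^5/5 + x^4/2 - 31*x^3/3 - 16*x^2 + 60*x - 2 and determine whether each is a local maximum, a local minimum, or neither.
f'(x) = x^4 + 2*x^3 - 31*x^2 - 32*x + 60

Solve f'(x) = 0:
  Factor: x^4 + 2*x^3 - 31*x^2 - 32*x + 60 = (x - 5)*(x - 1)*(x + 2)*(x + 6) = 0.
  ⇒ x = -6, -2, 1, 5

f''(x) = 4*x^3 + 6*x^2 - 62*x - 32
Second-derivative test at each critical point:
  f''(-6) = -308 < 0 → local maximum
  f''(-2) = 84 > 0 → local minimum
  f''(1) = -84 < 0 → local maximum
  f''(5) = 308 > 0 → local minimum

Critical points: x = -6 (local maximum); x = -2 (local minimum); x = 1 (local maximum); x = 5 (local minimum)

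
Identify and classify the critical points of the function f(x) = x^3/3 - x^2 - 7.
f'(x) = x*(x - 2)

Solve f'(x) = 0:
  Factor: x^2 - 2*x = x*(x - 2) = 0.
  ⇒ x = 0, 2

f''(x) = 2*x - 2
Second-derivative test at each critical point:
  f''(0) = -2 < 0 → local maximum
  f''(2) = 2 > 0 → local minimum

Critical points: x = 0 (local maximum); x = 2 (local minimum)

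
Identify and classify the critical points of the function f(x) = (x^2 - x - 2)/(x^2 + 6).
f'(x) = (x^2 + 16*x - 6)/(x^4 + 12*x^2 + 36)

Solve f'(x) = 0:
  f'(x) = (x^2 + 16*x - 6)/(x^2 + 6)^2; the denominator is positive wherever f is defined, so f'(x) = 0 ⇔ x^2 + 16*x - 6 = 0.
  x^2 + 16*x - 6 = 0 has no rational roots; quadratic formula: x = (-16 ± √280)/2.
  ⇒ x = -sqrt(70) - 8 ≈ -16.3666, -8 + sqrt(70) ≈ 0.3666

f''(x) = 2*(-x^3 - 24*x^2 + 18*x + 48)/(x^6 + 18*x^4 + 108*x^2 + 216)
Second-derivative test at each critical point:
  f''(-16.3666) = -2.231e-04 < 0 → local maximum
  f''(0.3666) = 0.4447 > 0 → local minimum

Critical points: x = -sqrt(70) - 8 ≈ -16.3666 (local maximum); x = -8 + sqrt(70) ≈ 0.3666 (local minimum)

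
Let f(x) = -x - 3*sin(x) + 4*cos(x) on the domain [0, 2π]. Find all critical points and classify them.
f'(x) = -4*sin(x) - 3*cos(x) - 1

Solve f'(x) = 0 on [0, 2π]:
  f'(x) = 0 ⇔ -4*sin(x) - 3*cos(x) = 1. Write the left side as R·cos(x + φ) with R = √((-3)² + 4²) = 5, cos φ = -3/5, sin φ = 4/5; then cos(x + φ) = 1/5. Solve for x and keep the solutions lying in [0, 2π].
  ⇒ x = atan((-4 + 6*sqrt(6))/(-8*sqrt(6) - 3)) + pi ≈ 2.6994, atan((-6*sqrt(6) - 4)/(-3 + 8*sqrt(6))) + 2*pi ≈ 5.4383

f''(x) = 3*sin(x) - 4*cos(x)
Second-derivative test at each critical point:
  f''(2.6994) = 4.8990 > 0 → local minimum
  f''(5.4383) = -4.8990 < 0 → local maximum

Critical points: x = atan((-4 + 6*sqrt(6))/(-8*sqrt(6) - 3)) + pi ≈ 2.6994 (local minimum); x = atan((-6*sqrt(6) - 4)/(-3 + 8*sqrt(6))) + 2*pi ≈ 5.4383 (local maximum)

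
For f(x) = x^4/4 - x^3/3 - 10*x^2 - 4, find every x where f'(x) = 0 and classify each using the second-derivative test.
f'(x) = x*(x^2 - x - 20)

Solve f'(x) = 0:
  Factor: x^3 - x^2 - 20*x = x*(x - 5)*(x + 4) = 0.
  ⇒ x = -4, 0, 5

f''(x) = 3*x^2 - 2*x - 20
Second-derivative test at each critical point:
  f''(-4) = 36 > 0 → local minimum
  f''(0) = -20 < 0 → local maximum
  f''(5) = 45 > 0 → local minimum

Critical points: x = -4 (local minimum); x = 0 (local maximum); x = 5 (local minimum)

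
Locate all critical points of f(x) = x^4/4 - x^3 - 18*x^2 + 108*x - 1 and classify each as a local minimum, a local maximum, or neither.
f'(x) = x^3 - 3*x^2 - 36*x + 108

Solve f'(x) = 0:
  Factor: x^3 - 3*x^2 - 36*x + 108 = (x - 6)*(x - 3)*(x + 6) = 0.
  ⇒ x = -6, 3, 6

f''(x) = 3*x^2 - 6*x - 36
Second-derivative test at each critical point:
  f''(-6) = 108 > 0 → local minimum
  f''(3) = -27 < 0 → local maximum
  f''(6) = 36 > 0 → local minimum

Critical points: x = -6 (local minimum); x = 3 (local maximum); x = 6 (local minimum)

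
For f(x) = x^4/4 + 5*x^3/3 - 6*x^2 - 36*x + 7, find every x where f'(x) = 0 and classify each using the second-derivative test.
f'(x) = x^3 + 5*x^2 - 12*x - 36

Solve f'(x) = 0:
  Factor: x^3 + 5*x^2 - 12*x - 36 = (x - 3)*(x + 2)*(x + 6) = 0.
  ⇒ x = -6, -2, 3

f''(x) = 3*x^2 + 10*x - 12
Second-derivative test at each critical point:
  f''(-6) = 36 > 0 → local minimum
  f''(-2) = -20 < 0 → local maximum
  f''(3) = 45 > 0 → local minimum

Critical points: x = -6 (local minimum); x = -2 (local maximum); x = 3 (local minimum)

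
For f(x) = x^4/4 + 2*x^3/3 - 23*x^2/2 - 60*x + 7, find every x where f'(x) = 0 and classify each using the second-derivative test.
f'(x) = x^3 + 2*x^2 - 23*x - 60

Solve f'(x) = 0:
  Factor: x^3 + 2*x^2 - 23*x - 60 = (x - 5)*(x + 3)*(x + 4) = 0.
  ⇒ x = -4, -3, 5

f''(x) = 3*x^2 + 4*x - 23
Second-derivative test at each critical point:
  f''(-4) = 9 > 0 → local minimum
  f''(-3) = -8 < 0 → local maximum
  f''(5) = 72 > 0 → local minimum

Critical points: x = -4 (local minimum); x = -3 (local maximum); x = 5 (local minimum)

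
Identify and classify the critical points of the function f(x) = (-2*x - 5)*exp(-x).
f'(x) = (2*x + 3)*exp(-x)

Solve f'(x) = 0:
  f'(x) = (2*x + 3)·exp(-x) and exp(-x) > 0 for every x, so f'(x) = 0 ⇔ 2*x + 3 = 0.
  2*x + 3 = 0.
  ⇒ x = -3/2

f''(x) = (-2*x - 1)*exp(-x)
Second-derivative test at each critical point:
  f''(-3/2) = 8.9634 > 0 → local minimum

Critical points: x = -3/2 (local minimum)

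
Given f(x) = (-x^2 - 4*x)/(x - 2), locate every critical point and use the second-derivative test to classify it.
f'(x) = (-x^2 + 4*x + 8)/(x^2 - 4*x + 4)

Solve f'(x) = 0:
  f'(x) = -(x^2 - 4*x - 8)/(x - 2)^2; the denominator is positive wherever f is defined, so f'(x) = 0 ⇔ -x^2 + 4*x + 8 = 0.
  x^2 - 4*x - 8 = 0 has no rational roots; quadratic formula: x = (4 ± √48)/2.
  ⇒ x = 2 - 2*sqrt(3) ≈ -1.4641, 2 + 2*sqrt(3) ≈ 5.4641

f''(x) = -24/(x^3 - 6*x^2 + 12*x - 8)
Second-derivative test at each critical point:
  f''(-1.4641) = 0.5774 > 0 → local minimum
  f''(5.4641) = -0.5774 < 0 → local maximum

Critical points: x = 2 - 2*sqrt(3) ≈ -1.4641 (local minimum); x = 2 + 2*sqrt(3) ≈ 5.4641 (local maximum)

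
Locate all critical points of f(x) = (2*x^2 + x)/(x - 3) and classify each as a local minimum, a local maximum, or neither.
f'(x) = (2*x^2 - 12*x - 3)/(x^2 - 6*x + 9)

Solve f'(x) = 0:
  f'(x) = (2*x^2 - 12*x - 3)/(x - 3)^2; the denominator is positive wherever f is defined, so f'(x) = 0 ⇔ 2*x^2 - 12*x - 3 = 0.
  2*x^2 - 12*x - 3 = 0 has no rational roots; quadratic formula: x = (12 ± √168)/4.
  ⇒ x = 3 - sqrt(42)/2 ≈ -0.2404, 3 + sqrt(42)/2 ≈ 6.2404

f''(x) = 42/(x^3 - 9*x^2 + 27*x - 27)
Second-derivative test at each critical point:
  f''(-0.2404) = -1.2344 < 0 → local maximum
  f''(6.2404) = 1.2344 > 0 → local minimum

Critical points: x = 3 - sqrt(42)/2 ≈ -0.2404 (local maximum); x = 3 + sqrt(42)/2 ≈ 6.2404 (local minimum)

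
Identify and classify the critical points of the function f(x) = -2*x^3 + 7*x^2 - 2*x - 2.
f'(x) = -6*x^2 + 14*x - 2

Solve f'(x) = 0:
  Factor: -6*x^2 + 14*x - 2 = -2*(3*x^2 - 7*x + 1); 3*x^2 - 7*x + 1 = 0 has no rational roots; quadratic formula: x = (7 ± √37)/6.
  ⇒ x = 7/6 - sqrt(37)/6 ≈ 0.1529, sqrt(37)/6 + 7/6 ≈ 2.1805

f''(x) = 14 - 12*x
Second-derivative test at each critical point:
  f''(0.1529) = 12.1655 > 0 → local minimum
  f''(2.1805) = -12.1655 < 0 → local maximum

Critical points: x = 7/6 - sqrt(37)/6 ≈ 0.1529 (local minimum); x = sqrt(37)/6 + 7/6 ≈ 2.1805 (local maximum)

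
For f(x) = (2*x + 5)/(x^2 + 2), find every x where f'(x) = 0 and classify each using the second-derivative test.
f'(x) = 2*(-x^2 - 5*x + 2)/(x^4 + 4*x^2 + 4)

Solve f'(x) = 0:
  f'(x) = -2*(x^2 + 5*x - 2)/(x^2 + 2)^2; the denominator is positive wherever f is defined, so f'(x) = 0 ⇔ -2*x^2 - 10*x + 4 = 0.
  Factor: -2*x^2 - 10*x + 4 = -2*(x^2 + 5*x - 2); x^2 + 5*x - 2 = 0 has no rational roots; quadratic formula: x = (-5 ± √33)/2.
  ⇒ x = -sqrt(33)/2 - 5/2 ≈ -5.3723, -5/2 + sqrt(33)/2 ≈ 0.3723

f''(x) = 2*(4*x^2*(2*x + 5) - (6*x + 5)*(x^2 + 2))/(x^2 + 2)^3
Second-derivative test at each critical point:
  f''(-5.3723) = 0.0121 > 0 → local minimum
  f''(0.3723) = -2.5121 < 0 → local maximum

Critical points: x = -sqrt(33)/2 - 5/2 ≈ -5.3723 (local minimum); x = -5/2 + sqrt(33)/2 ≈ 0.3723 (local maximum)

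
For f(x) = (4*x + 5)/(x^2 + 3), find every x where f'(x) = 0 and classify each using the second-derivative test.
f'(x) = 2*(-2*x^2 - 5*x + 6)/(x^4 + 6*x^2 + 9)

Solve f'(x) = 0:
  f'(x) = -2*(2*x^2 + 5*x - 6)/(x^2 + 3)^2; the denominator is positive wherever f is defined, so f'(x) = 0 ⇔ -4*x^2 - 10*x + 12 = 0.
  Factor: -4*x^2 - 10*x + 12 = -2*(2*x^2 + 5*x - 6); 2*x^2 + 5*x - 6 = 0 has no rational roots; quadratic formula: x = (-5 ± √73)/4.
  ⇒ x = -sqrt(73)/4 - 5/4 ≈ -3.3860, -5/4 + sqrt(73)/4 ≈ 0.8860

f''(x) = 2*(4*x^2*(4*x + 5) - (12*x + 5)*(x^2 + 3))/(x^2 + 3)^3
Second-derivative test at each critical point:
  f''(-3.3860) = 0.0817 > 0 → local minimum
  f''(0.8860) = -1.1928 < 0 → local maximum

Critical points: x = -sqrt(73)/4 - 5/4 ≈ -3.3860 (local minimum); x = -5/4 + sqrt(73)/4 ≈ 0.8860 (local maximum)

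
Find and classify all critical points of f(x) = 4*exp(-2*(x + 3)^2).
f'(x) = 16*(-x - 3)*exp(-2*(x + 3)^2)

Solve f'(x) = 0:
  f'(x) = (-16*x - 48)·exp(-2*(x + 3)^2) and exp(-2*(x + 3)^2) > 0 for every x, so f'(x) = 0 ⇔ -16*x - 48 = 0.
  Factor: -16*x - 48 = -16*(x + 3) = 0.
  ⇒ x = -3

f''(x) = 16*(4*(x + 3)^2 - 1)*exp(-2*(x + 3)^2)
Second-derivative test at each critical point:
  f''(-3) = -16 < 0 → local maximum

Critical points: x = -3 (local maximum)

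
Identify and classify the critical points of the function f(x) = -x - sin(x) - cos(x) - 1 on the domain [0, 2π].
f'(x) = sin(x) - cos(x) - 1

Solve f'(x) = 0 on [0, 2π]:
  f'(x) = 0 ⇔ sin(x) - cos(x) = 1. Write the left side as R·cos(x + φ) with R = √((-1)² + (-1)²) = sqrt(2), cos φ = -sqrt(2)/2, sin φ = -sqrt(2)/2; then cos(x + φ) = sqrt(2)/2. Solve for x and keep the solutions lying in [0, 2π].
  ⇒ x = pi/2 ≈ 1.5708, pi ≈ 3.1416

f''(x) = sin(x) + cos(x)
Second-derivative test at each critical point:
  f''(1.5708) = 1 > 0 → local minimum
  f''(3.1416) = -1 < 0 → local maximum

Critical points: x = pi/2 ≈ 1.5708 (local minimum); x = pi ≈ 3.1416 (local maximum)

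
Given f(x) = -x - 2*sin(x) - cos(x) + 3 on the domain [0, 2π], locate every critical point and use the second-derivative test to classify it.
f'(x) = sin(x) - 2*cos(x) - 1

Solve f'(x) = 0 on [0, 2π]:
  f'(x) = 0 ⇔ sin(x) - 2*cos(x) = 1. Write the left side as R·cos(x + φ) with R = √((-2)² + (-1)²) = sqrt(5), cos φ = -2*sqrt(5)/5, sin φ = -sqrt(5)/5; then cos(x + φ) = sqrt(5)/5. Solve for x and keep the solutions lying in [0, 2π].
  ⇒ x = pi/2 ≈ 1.5708, atan(3/4) + pi ≈ 3.7851

f''(x) = 2*sin(x) + cos(x)
Second-derivative test at each critical point:
  f''(1.5708) = 2 > 0 → local minimum
  f''(3.7851) = -2 < 0 → local maximum

Critical points: x = pi/2 ≈ 1.5708 (local minimum); x = atan(3/4) + pi ≈ 3.7851 (local maximum)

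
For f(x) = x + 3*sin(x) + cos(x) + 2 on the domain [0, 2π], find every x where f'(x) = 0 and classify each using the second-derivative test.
f'(x) = -sin(x) + 3*cos(x) + 1

Solve f'(x) = 0 on [0, 2π]:
  f'(x) = 0 ⇔ -sin(x) + 3*cos(x) = -1. Write the left side as R·cos(x + φ) with R = √(3² + 1²) = sqrt(10), cos φ = 3*sqrt(10)/10, sin φ = sqrt(10)/10; then cos(x + φ) = -sqrt(10)/10. Solve for x and keep the solutions lying in [0, 2π].
  ⇒ x = pi/2 ≈ 1.5708, atan(4/3) + pi ≈ 4.0689

f''(x) = -3*sin(x) - cos(x)
Second-derivative test at each critical point:
  f''(1.5708) = -3 < 0 → local maximum
  f''(4.0689) = 3 > 0 → local minimum

Critical points: x = pi/2 ≈ 1.5708 (local maximum); x = atan(4/3) + pi ≈ 4.0689 (local minimum)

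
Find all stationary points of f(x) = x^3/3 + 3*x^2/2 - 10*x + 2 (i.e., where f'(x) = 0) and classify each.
f'(x) = x^2 + 3*x - 10

Solve f'(x) = 0:
  Factor: x^2 + 3*x - 10 = (x - 2)*(x + 5) = 0.
  ⇒ x = -5, 2

f''(x) = 2*x + 3
Second-derivative test at each critical point:
  f''(-5) = -7 < 0 → local maximum
  f''(2) = 7 > 0 → local minimum

Critical points: x = -5 (local maximum); x = 2 (local minimum)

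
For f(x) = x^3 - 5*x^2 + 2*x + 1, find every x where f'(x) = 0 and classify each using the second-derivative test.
f'(x) = 3*x^2 - 10*x + 2

Solve f'(x) = 0:
  3*x^2 - 10*x + 2 = 0 has no rational roots; quadratic formula: x = (10 ± √76)/6.
  ⇒ x = 5/3 - sqrt(19)/3 ≈ 0.2137, sqrt(19)/3 + 5/3 ≈ 3.1196

f''(x) = 6*x - 10
Second-derivative test at each critical point:
  f''(0.2137) = -8.7178 < 0 → local maximum
  f''(3.1196) = 8.7178 > 0 → local minimum

Critical points: x = 5/3 - sqrt(19)/3 ≈ 0.2137 (local maximum); x = sqrt(19)/3 + 5/3 ≈ 3.1196 (local minimum)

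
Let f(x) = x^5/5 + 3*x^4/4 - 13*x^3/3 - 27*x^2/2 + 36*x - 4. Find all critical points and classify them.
f'(x) = x^4 + 3*x^3 - 13*x^2 - 27*x + 36

Solve f'(x) = 0:
  Factor: x^4 + 3*x^3 - 13*x^2 - 27*x + 36 = (x - 3)*(x - 1)*(x + 3)*(x + 4) = 0.
  ⇒ x = -4, -3, 1, 3

f''(x) = 4*x^3 + 9*x^2 - 26*x - 27
Second-derivative test at each critical point:
  f''(-4) = -35 < 0 → local maximum
  f''(-3) = 24 > 0 → local minimum
  f''(1) = -40 < 0 → local maximum
  f''(3) = 84 > 0 → local minimum

Critical points: x = -4 (local maximum); x = -3 (local minimum); x = 1 (local maximum); x = 3 (local minimum)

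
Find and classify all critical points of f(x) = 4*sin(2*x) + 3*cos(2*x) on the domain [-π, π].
f'(x) = -6*sin(2*x) + 8*cos(2*x)

Solve f'(x) = 0 on [-π, π]:
  f'(x) = 0 ⇔ 4*cos(2*x) = 3*sin(2*x) ⇔ tan(2*x) = 4/3, i.e. 2*x = arctan(4/3) + nπ; keep the solutions lying in [-π, π].
  ⇒ x = -pi + atan(4/3)/2 ≈ -2.6779, -pi/2 + atan(4/3)/2 ≈ -1.1071, atan(4/3)/2 ≈ 0.4636, atan(4/3)/2 + pi/2 ≈ 2.0344

f''(x) = -16*sin(2*x) - 12*cos(2*x)
Second-derivative test at each critical point:
  f''(-2.6779) = -20 < 0 → local maximum
  f''(-1.1071) = 20 > 0 → local minimum
  f''(0.4636) = -20 < 0 → local maximum
  f''(2.0344) = 20 > 0 → local minimum

Critical points: x = -pi + atan(4/3)/2 ≈ -2.6779 (local maximum); x = -pi/2 + atan(4/3)/2 ≈ -1.1071 (local minimum); x = atan(4/3)/2 ≈ 0.4636 (local maximum); x = atan(4/3)/2 + pi/2 ≈ 2.0344 (local minimum)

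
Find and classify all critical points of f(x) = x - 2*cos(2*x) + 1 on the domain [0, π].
f'(x) = 4*sin(2*x) + 1

Solve f'(x) = 0 on [0, π]:
  f'(x) = 0 ⇔ sin(2*x) = -1/4, i.e. 2*x = arcsin(-1/4) + 2nπ or 2*x = π − arcsin(-1/4) + 2nπ; keep the solutions lying in [0, π].
  ⇒ x = asin(1/4)/2 + pi/2 ≈ 1.6971, pi - asin(1/4)/2 ≈ 3.0153

f''(x) = 8*cos(2*x)
Second-derivative test at each critical point:
  f''(1.6971) = -7.7460 < 0 → local maximum
  f''(3.0153) = 7.7460 > 0 → local minimum

Critical points: x = asin(1/4)/2 + pi/2 ≈ 1.6971 (local maximum); x = pi - asin(1/4)/2 ≈ 3.0153 (local minimum)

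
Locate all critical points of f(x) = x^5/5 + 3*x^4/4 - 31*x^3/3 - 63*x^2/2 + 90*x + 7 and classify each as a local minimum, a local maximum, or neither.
f'(x) = x^4 + 3*x^3 - 31*x^2 - 63*x + 90

Solve f'(x) = 0:
  Factor: x^4 + 3*x^3 - 31*x^2 - 63*x + 90 = (x - 5)*(x - 1)*(x + 3)*(x + 6) = 0.
  ⇒ x = -6, -3, 1, 5

f''(x) = 4*x^3 + 9*x^2 - 62*x - 63
Second-derivative test at each critical point:
  f''(-6) = -231 < 0 → local maximum
  f''(-3) = 96 > 0 → local minimum
  f''(1) = -112 < 0 → local maximum
  f''(5) = 352 > 0 → local minimum

Critical points: x = -6 (local maximum); x = -3 (local minimum); x = 1 (local maximum); x = 5 (local minimum)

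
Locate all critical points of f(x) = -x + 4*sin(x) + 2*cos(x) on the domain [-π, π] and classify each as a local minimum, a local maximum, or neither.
f'(x) = -2*sin(x) + 4*cos(x) - 1

Solve f'(x) = 0 on [-π, π]:
  f'(x) = 0 ⇔ -2*sin(x) + 4*cos(x) = 1. Write the left side as R·cos(x + φ) with R = √(4² + 2²) = 2*sqrt(5), cos φ = 2*sqrt(5)/5, sin φ = sqrt(5)/5; then cos(x + φ) = sqrt(5)/10. Solve for x and keep the solutions lying in [-π, π].
  ⇒ x = -pi + atan((-2*sqrt(19) - 1)/(2 - sqrt(19))) ≈ -1.8089, atan((-1 + 2*sqrt(19))/(2 + sqrt(19))) ≈ 0.8816

f''(x) = -4*sin(x) - 2*cos(x)
Second-derivative test at each critical point:
  f''(-1.8089) = 4.3589 > 0 → local minimum
  f''(0.8816) = -4.3589 < 0 → local maximum

Critical points: x = -pi + atan((-2*sqrt(19) - 1)/(2 - sqrt(19))) ≈ -1.8089 (local minimum); x = atan((-1 + 2*sqrt(19))/(2 + sqrt(19))) ≈ 0.8816 (local maximum)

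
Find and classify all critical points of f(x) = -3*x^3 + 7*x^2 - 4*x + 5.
f'(x) = -9*x^2 + 14*x - 4

Solve f'(x) = 0:
  9*x^2 - 14*x + 4 = 0 has no rational roots; quadratic formula: x = (14 ± √52)/18.
  ⇒ x = 7/9 - sqrt(13)/9 ≈ 0.3772, sqrt(13)/9 + 7/9 ≈ 1.1784

f''(x) = 14 - 18*x
Second-derivative test at each critical point:
  f''(0.3772) = 7.2111 > 0 → local minimum
  f''(1.1784) = -7.2111 < 0 → local maximum

Critical points: x = 7/9 - sqrt(13)/9 ≈ 0.3772 (local minimum); x = sqrt(13)/9 + 7/9 ≈ 1.1784 (local maximum)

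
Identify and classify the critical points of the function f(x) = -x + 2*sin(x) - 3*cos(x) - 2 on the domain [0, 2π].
f'(x) = 3*sin(x) + 2*cos(x) - 1

Solve f'(x) = 0 on [0, 2π]:
  f'(x) = 0 ⇔ 3*sin(x) + 2*cos(x) = 1. Write the left side as R·cos(x + φ) with R = √(2² + (-3)²) = sqrt(13), cos φ = 2*sqrt(13)/13, sin φ = -3*sqrt(13)/13; then cos(x + φ) = sqrt(13)/13. Solve for x and keep the solutions lying in [0, 2π].
  ⇒ x = atan((3 + 4*sqrt(3))/(2 - 6*sqrt(3))) + pi ≈ 2.2726, atan((3 - 4*sqrt(3))/(2 + 6*sqrt(3))) + 2*pi ≈ 5.9762

f''(x) = -2*sin(x) + 3*cos(x)
Second-derivative test at each critical point:
  f''(2.2726) = -3.4641 < 0 → local maximum
  f''(5.9762) = 3.4641 > 0 → local minimum

Critical points: x = atan((3 + 4*sqrt(3))/(2 - 6*sqrt(3))) + pi ≈ 2.2726 (local maximum); x = atan((3 - 4*sqrt(3))/(2 + 6*sqrt(3))) + 2*pi ≈ 5.9762 (local minimum)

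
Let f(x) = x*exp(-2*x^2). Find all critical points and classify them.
f'(x) = (1 - 4*x^2)*exp(-2*x^2)

Solve f'(x) = 0:
  f'(x) = (1 - 4*x^2)·exp(-2*x^2) and exp(-2*x^2) > 0 for every x, so f'(x) = 0 ⇔ 1 - 4*x^2 = 0.
  Factor: 1 - 4*x^2 = -(2*x - 1)*(2*x + 1) = 0.
  ⇒ x = -1/2, 1/2

f''(x) = (16*x^3 - 12*x)*exp(-2*x^2)
Second-derivative test at each critical point:
  f''(-1/2) = 2.4261 > 0 → local minimum
  f''(1/2) = -2.4261 < 0 → local maximum

Critical points: x = -1/2 (local minimum); x = 1/2 (local maximum)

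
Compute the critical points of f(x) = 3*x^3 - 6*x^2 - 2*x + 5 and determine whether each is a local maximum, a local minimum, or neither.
f'(x) = 9*x^2 - 12*x - 2

Solve f'(x) = 0:
  9*x^2 - 12*x - 2 = 0 has no rational roots; quadratic formula: x = (12 ± √216)/18.
  ⇒ x = 2/3 - sqrt(6)/3 ≈ -0.1498, 2/3 + sqrt(6)/3 ≈ 1.4832

f''(x) = 18*x - 12
Second-derivative test at each critical point:
  f''(-0.1498) = -14.6969 < 0 → local maximum
  f''(1.4832) = 14.6969 > 0 → local minimum

Critical points: x = 2/3 - sqrt(6)/3 ≈ -0.1498 (local maximum); x = 2/3 + sqrt(6)/3 ≈ 1.4832 (local minimum)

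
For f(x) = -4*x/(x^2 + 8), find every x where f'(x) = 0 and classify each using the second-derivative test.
f'(x) = 4*(x^2 - 8)/(x^2 + 8)^2

Solve f'(x) = 0:
  f'(x) = 4*(x^2 - 8)/(x^2 + 8)^2; the denominator is positive wherever f is defined, so f'(x) = 0 ⇔ 4*x^2 - 32 = 0.
  Factor: 4*x^2 - 32 = 4*(x^2 - 8); x^2 - 8 = 0 has no rational roots; quadratic formula: x = (0 ± √32)/2.
  ⇒ x = -2*sqrt(2) ≈ -2.8284, 2*sqrt(2) ≈ 2.8284

f''(x) = 8*x*(24 - x^2)/(x^2 + 8)^3
Second-derivative test at each critical point:
  f''(-2.8284) = -0.0884 < 0 → local maximum
  f''(2.8284) = 0.0884 > 0 → local minimum

Critical points: x = -2*sqrt(2) ≈ -2.8284 (local maximum); x = 2*sqrt(2) ≈ 2.8284 (local minimum)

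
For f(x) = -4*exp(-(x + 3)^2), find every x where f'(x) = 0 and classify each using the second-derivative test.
f'(x) = 8*(x + 3)*exp(-(x + 3)^2)

Solve f'(x) = 0:
  f'(x) = (8*x + 24)·exp(-(x + 3)^2) and exp(-(x + 3)^2) > 0 for every x, so f'(x) = 0 ⇔ 8*x + 24 = 0.
  Factor: 8*x + 24 = 8*(x + 3) = 0.
  ⇒ x = -3

f''(x) = 8*(1 - 2*(x + 3)^2)*exp(-(x + 3)^2)
Second-derivative test at each critical point:
  f''(-3) = 8 > 0 → local minimum

Critical points: x = -3 (local minimum)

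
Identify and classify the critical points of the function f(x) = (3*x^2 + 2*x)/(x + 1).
f'(x) = (3*x^2 + 6*x + 2)/(x^2 + 2*x + 1)

Solve f'(x) = 0:
  f'(x) = (3*x^2 + 6*x + 2)/(x + 1)^2; the denominator is positive wherever f is defined, so f'(x) = 0 ⇔ 3*x^2 + 6*x + 2 = 0.
  3*x^2 + 6*x + 2 = 0 has no rational roots; quadratic formula: x = (-6 ± √12)/6.
  ⇒ x = -1 - sqrt(3)/3 ≈ -1.5774, -1 + sqrt(3)/3 ≈ -0.4226

f''(x) = 2/(x^3 + 3*x^2 + 3*x + 1)
Second-derivative test at each critical point:
  f''(-1.5774) = -10.3923 < 0 → local maximum
  f''(-0.4226) = 10.3923 > 0 → local minimum

Critical points: x = -1 - sqrt(3)/3 ≈ -1.5774 (local maximum); x = -1 + sqrt(3)/3 ≈ -0.4226 (local minimum)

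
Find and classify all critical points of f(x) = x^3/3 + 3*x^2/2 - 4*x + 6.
f'(x) = x^2 + 3*x - 4

Solve f'(x) = 0:
  Factor: x^2 + 3*x - 4 = (x - 1)*(x + 4) = 0.
  ⇒ x = -4, 1

f''(x) = 2*x + 3
Second-derivative test at each critical point:
  f''(-4) = -5 < 0 → local maximum
  f''(1) = 5 > 0 → local minimum

Critical points: x = -4 (local maximum); x = 1 (local minimum)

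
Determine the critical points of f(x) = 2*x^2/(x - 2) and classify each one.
f'(x) = 2*x*(x - 4)/(x^2 - 4*x + 4)

Solve f'(x) = 0:
  f'(x) = 2*x*(x - 4)/(x - 2)^2; the denominator is positive wherever f is defined, so f'(x) = 0 ⇔ 2*x^2 - 8*x = 0.
  Factor: 2*x^2 - 8*x = 2*x*(x - 4) = 0.
  ⇒ x = 0, 4

f''(x) = 16/(x^3 - 6*x^2 + 12*x - 8)
Second-derivative test at each critical point:
  f''(0) = -2 < 0 → local maximum
  f''(4) = 2 > 0 → local minimum

Critical points: x = 0 (local maximum); x = 4 (local minimum)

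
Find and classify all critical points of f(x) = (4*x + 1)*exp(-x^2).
f'(x) = 2*(-x*(4*x + 1) + 2)*exp(-x^2)

Solve f'(x) = 0:
  f'(x) = (-8*x^2 - 2*x + 4)·exp(-x^2) and exp(-x^2) > 0 for every x, so f'(x) = 0 ⇔ -8*x^2 - 2*x + 4 = 0.
  Factor: -8*x^2 - 2*x + 4 = -2*(4*x^2 + x - 2); 4*x^2 + x - 2 = 0 has no rational roots; quadratic formula: x = (-1 ± √33)/8.
  ⇒ x = -sqrt(33)/8 - 1/8 ≈ -0.8431, -1/8 + sqrt(33)/8 ≈ 0.5931

f''(x) = 2*(2*x^2*(4*x + 1) - 12*x - 1)*exp(-x^2)
Second-derivative test at each critical point:
  f''(-0.8431) = 5.6442 > 0 → local minimum
  f''(0.5931) = -8.0822 < 0 → local maximum

Critical points: x = -sqrt(33)/8 - 1/8 ≈ -0.8431 (local minimum); x = -1/8 + sqrt(33)/8 ≈ 0.5931 (local maximum)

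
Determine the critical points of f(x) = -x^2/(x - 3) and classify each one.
f'(x) = x*(6 - x)/(x - 3)^2

Solve f'(x) = 0:
  f'(x) = -x*(x - 6)/(x - 3)^2; the denominator is positive wherever f is defined, so f'(x) = 0 ⇔ -x^2 + 6*x = 0.
  Factor: -x^2 + 6*x = -x*(x - 6) = 0.
  ⇒ x = 0, 6

f''(x) = -18/(x^3 - 9*x^2 + 27*x - 27)
Second-derivative test at each critical point:
  f''(0) = 2/3 > 0 → local minimum
  f''(6) = -2/3 < 0 → local maximum

Critical points: x = 0 (local minimum); x = 6 (local maximum)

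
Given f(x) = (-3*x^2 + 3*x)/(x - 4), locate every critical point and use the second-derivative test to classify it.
f'(x) = 3*(-x^2 + 8*x - 4)/(x^2 - 8*x + 16)

Solve f'(x) = 0:
  f'(x) = -3*(x^2 - 8*x + 4)/(x - 4)^2; the denominator is positive wherever f is defined, so f'(x) = 0 ⇔ -3*x^2 + 24*x - 12 = 0.
  Factor: -3*x^2 + 24*x - 12 = -3*(x^2 - 8*x + 4); x^2 - 8*x + 4 = 0 has no rational roots; quadratic formula: x = (8 ± √48)/2.
  ⇒ x = 4 - 2*sqrt(3) ≈ 0.5359, 2*sqrt(3) + 4 ≈ 7.4641

f''(x) = -72/(x^3 - 12*x^2 + 48*x - 64)
Second-derivative test at each critical point:
  f''(0.5359) = 1.7321 > 0 → local minimum
  f''(7.4641) = -1.7321 < 0 → local maximum

Critical points: x = 4 - 2*sqrt(3) ≈ 0.5359 (local minimum); x = 2*sqrt(3) + 4 ≈ 7.4641 (local maximum)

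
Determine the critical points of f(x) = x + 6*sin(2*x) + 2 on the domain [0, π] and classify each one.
f'(x) = 12*cos(2*x) + 1

Solve f'(x) = 0 on [0, π]:
  f'(x) = 0 ⇔ cos(2*x) = -1/12, i.e. 2*x = ±arccos(-1/12) + 2nπ; keep the solutions lying in [0, π].
  ⇒ x = acos(-1/12)/2 ≈ 0.8271, pi - acos(-1/12)/2 ≈ 2.3145

f''(x) = -24*sin(2*x)
Second-derivative test at each critical point:
  f''(0.8271) = -23.9165 < 0 → local maximum
  f''(2.3145) = 23.9165 > 0 → local minimum

Critical points: x = acos(-1/12)/2 ≈ 0.8271 (local maximum); x = pi - acos(-1/12)/2 ≈ 2.3145 (local minimum)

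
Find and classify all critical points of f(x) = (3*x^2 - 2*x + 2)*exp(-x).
f'(x) = (-3*x^2 + 8*x - 4)*exp(-x)

Solve f'(x) = 0:
  f'(x) = (-3*x^2 + 8*x - 4)·exp(-x) and exp(-x) > 0 for every x, so f'(x) = 0 ⇔ -3*x^2 + 8*x - 4 = 0.
  Factor: -3*x^2 + 8*x - 4 = -(x - 2)*(3*x - 2) = 0.
  ⇒ x = 2/3, 2

f''(x) = (3*x^2 - 14*x + 12)*exp(-x)
Second-derivative test at each critical point:
  f''(2/3) = 2.0537 > 0 → local minimum
  f''(2) = -0.5413 < 0 → local maximum

Critical points: x = 2/3 (local minimum); x = 2 (local maximum)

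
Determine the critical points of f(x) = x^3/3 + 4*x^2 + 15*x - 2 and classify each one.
f'(x) = x^2 + 8*x + 15

Solve f'(x) = 0:
  Factor: x^2 + 8*x + 15 = (x + 3)*(x + 5) = 0.
  ⇒ x = -5, -3

f''(x) = 2*x + 8
Second-derivative test at each critical point:
  f''(-5) = -2 < 0 → local maximum
  f''(-3) = 2 > 0 → local minimum

Critical points: x = -5 (local maximum); x = -3 (local minimum)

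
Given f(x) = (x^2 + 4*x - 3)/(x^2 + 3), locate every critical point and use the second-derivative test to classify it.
f'(x) = 4*(-x^2 + 3*x + 3)/(x^4 + 6*x^2 + 9)

Solve f'(x) = 0:
  f'(x) = -4*(x^2 - 3*x - 3)/(x^2 + 3)^2; the denominator is positive wherever f is defined, so f'(x) = 0 ⇔ -4*x^2 + 12*x + 12 = 0.
  Factor: -4*x^2 + 12*x + 12 = -4*(x^2 - 3*x - 3); x^2 - 3*x - 3 = 0 has no rational roots; quadratic formula: x = (3 ± √21)/2.
  ⇒ x = 3/2 - sqrt(21)/2 ≈ -0.7913, 3/2 + sqrt(21)/2 ≈ 3.7913

f''(x) = 4*(2*x^3 - 9*x^2 - 18*x + 9)/(x^6 + 9*x^4 + 27*x^2 + 27)
Second-derivative test at each critical point:
  f''(-0.7913) = 1.3941 > 0 → local minimum
  f''(3.7913) = -0.0607 < 0 → local maximum

Critical points: x = 3/2 - sqrt(21)/2 ≈ -0.7913 (local minimum); x = 3/2 + sqrt(21)/2 ≈ 3.7913 (local maximum)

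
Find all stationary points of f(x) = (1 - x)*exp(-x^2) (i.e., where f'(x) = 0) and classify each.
f'(x) = (2*x*(x - 1) - 1)*exp(-x^2)

Solve f'(x) = 0:
  f'(x) = (2*x^2 - 2*x - 1)·exp(-x^2) and exp(-x^2) > 0 for every x, so f'(x) = 0 ⇔ 2*x^2 - 2*x - 1 = 0.
  2*x^2 - 2*x - 1 = 0 has no rational roots; quadratic formula: x = (2 ± √12)/4.
  ⇒ x = 1/2 - sqrt(3)/2 ≈ -0.3660, 1/2 + sqrt(3)/2 ≈ 1.3660

f''(x) = 2*(2*x^2*(1 - x) + 3*x - 1)*exp(-x^2)
Second-derivative test at each critical point:
  f''(-0.3660) = -3.0297 < 0 → local maximum
  f''(1.3660) = 0.5360 > 0 → local minimum

Critical points: x = 1/2 - sqrt(3)/2 ≈ -0.3660 (local maximum); x = 1/2 + sqrt(3)/2 ≈ 1.3660 (local minimum)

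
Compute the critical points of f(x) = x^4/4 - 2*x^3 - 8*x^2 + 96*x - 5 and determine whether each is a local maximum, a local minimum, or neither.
f'(x) = x^3 - 6*x^2 - 16*x + 96

Solve f'(x) = 0:
  Factor: x^3 - 6*x^2 - 16*x + 96 = (x - 6)*(x - 4)*(x + 4) = 0.
  ⇒ x = -4, 4, 6

f''(x) = 3*x^2 - 12*x - 16
Second-derivative test at each critical point:
  f''(-4) = 80 > 0 → local minimum
  f''(4) = -16 < 0 → local maximum
  f''(6) = 20 > 0 → local minimum

Critical points: x = -4 (local minimum); x = 4 (local maximum); x = 6 (local minimum)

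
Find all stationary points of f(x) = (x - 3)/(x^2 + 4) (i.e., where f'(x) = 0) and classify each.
f'(x) = (x^2 - 2*x*(x - 3) + 4)/(x^2 + 4)^2

Solve f'(x) = 0:
  f'(x) = -(x^2 - 6*x - 4)/(x^2 + 4)^2; the denominator is positive wherever f is defined, so f'(x) = 0 ⇔ -x^2 + 6*x + 4 = 0.
  x^2 - 6*x - 4 = 0 has no rational roots; quadratic formula: x = (6 ± √52)/2.
  ⇒ x = 3 - sqrt(13) ≈ -0.6056, 3 + sqrt(13) ≈ 6.6056

f''(x) = 2*(4*x^2*(x - 3) + 3*(1 - x)*(x^2 + 4))/(x^2 + 4)^3
Second-derivative test at each critical point:
  f''(-0.6056) = 0.3782 > 0 → local minimum
  f''(6.6056) = -0.0032 < 0 → local maximum

Critical points: x = 3 - sqrt(13) ≈ -0.6056 (local minimum); x = 3 + sqrt(13) ≈ 6.6056 (local maximum)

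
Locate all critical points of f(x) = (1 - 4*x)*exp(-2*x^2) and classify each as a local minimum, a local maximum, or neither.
f'(x) = 4*(x*(4*x - 1) - 1)*exp(-2*x^2)

Solve f'(x) = 0:
  f'(x) = (16*x^2 - 4*x - 4)·exp(-2*x^2) and exp(-2*x^2) > 0 for every x, so f'(x) = 0 ⇔ 16*x^2 - 4*x - 4 = 0.
  Factor: 16*x^2 - 4*x - 4 = 4*(4*x^2 - x - 1); 4*x^2 - x - 1 = 0 has no rational roots; quadratic formula: x = (1 ± √17)/8.
  ⇒ x = 1/8 - sqrt(17)/8 ≈ -0.3904, 1/8 + sqrt(17)/8 ≈ 0.6404

f''(x) = 4*(4*x^2*(1 - 4*x) + 12*x - 1)*exp(-2*x^2)
Second-derivative test at each critical point:
  f''(-0.3904) = -12.1593 < 0 → local maximum
  f''(0.6404) = 7.2624 > 0 → local minimum

Critical points: x = 1/8 - sqrt(17)/8 ≈ -0.3904 (local maximum); x = 1/8 + sqrt(17)/8 ≈ 0.6404 (local minimum)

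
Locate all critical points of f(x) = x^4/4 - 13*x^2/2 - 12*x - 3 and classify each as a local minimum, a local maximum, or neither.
f'(x) = x^3 - 13*x - 12

Solve f'(x) = 0:
  Factor: x^3 - 13*x - 12 = (x - 4)*(x + 1)*(x + 3) = 0.
  ⇒ x = -3, -1, 4

f''(x) = 3*x^2 - 13
Second-derivative test at each critical point:
  f''(-3) = 14 > 0 → local minimum
  f''(-1) = -10 < 0 → local maximum
  f''(4) = 35 > 0 → local minimum

Critical points: x = -3 (local minimum); x = -1 (local maximum); x = 4 (local minimum)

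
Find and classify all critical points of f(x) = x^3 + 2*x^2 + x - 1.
f'(x) = 3*x^2 + 4*x + 1

Solve f'(x) = 0:
  Factor: 3*x^2 + 4*x + 1 = (x + 1)*(3*x + 1) = 0.
  ⇒ x = -1, -1/3

f''(x) = 6*x + 4
Second-derivative test at each critical point:
  f''(-1) = -2 < 0 → local maximum
  f''(-1/3) = 2 > 0 → local minimum

Critical points: x = -1 (local maximum); x = -1/3 (local minimum)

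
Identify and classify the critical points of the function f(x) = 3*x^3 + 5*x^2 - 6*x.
f'(x) = 9*x^2 + 10*x - 6

Solve f'(x) = 0:
  9*x^2 + 10*x - 6 = 0 has no rational roots; quadratic formula: x = (-10 ± √316)/18.
  ⇒ x = -sqrt(79)/9 - 5/9 ≈ -1.5431, -5/9 + sqrt(79)/9 ≈ 0.4320

f''(x) = 18*x + 10
Second-derivative test at each critical point:
  f''(-1.5431) = -17.7764 < 0 → local maximum
  f''(0.4320) = 17.7764 > 0 → local minimum

Critical points: x = -sqrt(79)/9 - 5/9 ≈ -1.5431 (local maximum); x = -5/9 + sqrt(79)/9 ≈ 0.4320 (local minimum)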